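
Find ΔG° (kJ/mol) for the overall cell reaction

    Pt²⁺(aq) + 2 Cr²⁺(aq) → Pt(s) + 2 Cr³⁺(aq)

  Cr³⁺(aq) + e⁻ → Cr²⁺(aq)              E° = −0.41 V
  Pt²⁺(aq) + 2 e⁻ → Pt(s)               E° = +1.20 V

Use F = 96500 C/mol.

In the reaction as written Pt²⁺(aq) is reduced, so the Pt²⁺/Pt couple is the cathode and Cr³⁺/Cr²⁺ is the anode.
E°cell = +1.20 − (−0.41) = +1.61 V; balancing electrons gives n = 2.
ΔG° = −nFE°cell = −(2)(96500)(+1.61) J/mol = −311 kJ/mol.

−311 kJ/mol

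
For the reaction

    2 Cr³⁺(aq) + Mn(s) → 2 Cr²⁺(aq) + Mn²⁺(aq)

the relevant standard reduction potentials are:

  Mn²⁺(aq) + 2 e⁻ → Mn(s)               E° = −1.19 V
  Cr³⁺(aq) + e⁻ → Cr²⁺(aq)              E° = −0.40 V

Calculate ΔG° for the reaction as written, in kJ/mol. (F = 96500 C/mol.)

In the reaction as written Cr³⁺(aq) is reduced, so the Cr³⁺/Cr²⁺ couple is the cathode and Mn²⁺/Mn is the anode.
E°cell = −0.40 − (−1.19) = +0.79 V; balancing electrons gives n = 2.
ΔG° = −nFE°cell = −(2)(96500)(+0.79) J/mol = −152 kJ/mol.

−152 kJ/mol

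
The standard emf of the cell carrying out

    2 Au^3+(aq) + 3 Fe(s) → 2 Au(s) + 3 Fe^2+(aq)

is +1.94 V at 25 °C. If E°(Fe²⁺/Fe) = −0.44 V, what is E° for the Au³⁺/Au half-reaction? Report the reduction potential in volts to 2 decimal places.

+1.50 V

In the reaction as written the Au³⁺/Au couple is reduced (cathode) and Fe²⁺/Fe is oxidized (anode), so E°cell = E°(Au³⁺/Au) − E°(Fe²⁺/Fe).
E°(Au³⁺/Au) = E°cell + E°(anode) = +1.94 + (−0.44) = +1.50 V.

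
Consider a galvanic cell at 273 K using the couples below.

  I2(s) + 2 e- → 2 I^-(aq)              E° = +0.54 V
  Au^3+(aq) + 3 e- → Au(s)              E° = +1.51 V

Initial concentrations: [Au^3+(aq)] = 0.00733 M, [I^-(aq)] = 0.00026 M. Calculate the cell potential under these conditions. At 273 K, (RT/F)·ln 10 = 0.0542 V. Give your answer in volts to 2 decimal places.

+0.74 V

The Au³⁺/Au couple has the more positive E°, so it is the cathode; I₂/I⁻ is the anode.
E°cell = E°cat − E°an = +1.51 − (+0.54) = +0.97 V; n = 6.
For the overall reaction 2 Au^3+(aq) + 6 I^-(aq) → 2 Au(s) + 3 I2(s), Q = 1 / ([Au^3+(aq)]^2·[I^-(aq)]^6) = 6.02×10^25, giving log Q = 25.780.
E = E° − (0.0542/n)·log Q = +0.97 − (0.0542/6)(25.780) = +0.74 V.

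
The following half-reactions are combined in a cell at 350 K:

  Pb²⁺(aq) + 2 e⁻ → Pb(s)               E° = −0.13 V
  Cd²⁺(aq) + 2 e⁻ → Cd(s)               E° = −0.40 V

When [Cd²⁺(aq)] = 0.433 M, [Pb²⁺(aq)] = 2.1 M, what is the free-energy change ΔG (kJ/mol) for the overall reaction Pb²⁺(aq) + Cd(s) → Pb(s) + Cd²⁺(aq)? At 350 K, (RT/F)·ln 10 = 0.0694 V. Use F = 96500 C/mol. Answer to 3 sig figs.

−56.7 kJ/mol

With Pb²⁺/Pb reduced at the cathode, E°cell = −0.13 − (−0.40) = +0.27 V and n = 2.
The reaction quotient is [Cd²⁺(aq)] / [Pb²⁺(aq)] = 0.206; by Nernst, E = +0.27 − (0.0694/2)(−0.686) = +0.2938 V.
Then ΔG = −nFE = −2 × 96500 × +0.2938 J/mol = −56.7 kJ/mol.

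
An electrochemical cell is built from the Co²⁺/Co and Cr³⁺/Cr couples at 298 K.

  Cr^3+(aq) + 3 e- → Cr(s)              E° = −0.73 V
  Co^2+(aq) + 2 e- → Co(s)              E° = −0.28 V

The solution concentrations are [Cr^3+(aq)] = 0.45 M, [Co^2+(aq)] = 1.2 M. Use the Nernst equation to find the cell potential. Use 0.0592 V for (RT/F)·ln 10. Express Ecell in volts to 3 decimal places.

+0.459 V

Since E°(Co²⁺/Co) > E°(Cr³⁺/Cr), Co²⁺/Co serves as the cathode.
E°cell = −0.28 − (−0.73) = +0.45 V, with n = 6 electrons transferred.
Balancing gives 3 Co^2+(aq) + 2 Cr(s) → 3 Co(s) + 2 Cr^3+(aq); hence Q = [Cr^3+(aq)]^2 / [Co^2+(aq)]^3 = 0.117 (log Q = −0.931).
Applying E = E° − (RT ln10/nF)·log Q gives +0.45 − (0.0592/6)(−0.931) = +0.459 V.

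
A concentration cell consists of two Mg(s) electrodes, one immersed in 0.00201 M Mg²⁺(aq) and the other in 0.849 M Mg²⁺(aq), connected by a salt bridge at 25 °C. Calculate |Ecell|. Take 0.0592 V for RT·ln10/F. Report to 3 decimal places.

0.078 V

For a concentration cell E°cell = 0, since both electrodes use the same couple.
The compartment with the higher Mg²⁺(aq) concentration (0.849 M) acts as the cathode; ions are reduced there and produced at the dilute (0.00201 M) anode.
With n = 2, Ecell = −(0.0592/2)·log([dilute]/[conc]) = −(0.0592/2)·log(0.00201/0.849) = +0.078 V.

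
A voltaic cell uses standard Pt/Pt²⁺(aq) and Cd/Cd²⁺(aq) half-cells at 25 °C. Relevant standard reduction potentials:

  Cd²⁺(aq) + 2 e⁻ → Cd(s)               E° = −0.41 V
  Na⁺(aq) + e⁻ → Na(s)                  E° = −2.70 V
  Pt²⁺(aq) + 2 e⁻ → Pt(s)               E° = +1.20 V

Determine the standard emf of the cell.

The Pt²⁺/Pt couple has the higher E°, so Pt ion is reduced (cathode) and Cd is oxidized (anode).
E°cell = E°(cathode) − E°(anode) = +1.20 − (−0.41) = +1.61 V.

+1.61 V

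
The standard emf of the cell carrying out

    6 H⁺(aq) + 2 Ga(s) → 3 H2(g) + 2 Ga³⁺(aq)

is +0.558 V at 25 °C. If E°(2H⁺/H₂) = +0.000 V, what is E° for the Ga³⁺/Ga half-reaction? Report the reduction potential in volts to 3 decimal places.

In the reaction as written the 2H⁺/H₂ couple is reduced (cathode) and Ga³⁺/Ga is oxidized (anode), so E°cell = E°(2H⁺/H₂) − E°(Ga³⁺/Ga).
E°(Ga³⁺/Ga) = E°(cathode) − E°cell = +0.000 − (+0.558) = −0.558 V.

−0.558 V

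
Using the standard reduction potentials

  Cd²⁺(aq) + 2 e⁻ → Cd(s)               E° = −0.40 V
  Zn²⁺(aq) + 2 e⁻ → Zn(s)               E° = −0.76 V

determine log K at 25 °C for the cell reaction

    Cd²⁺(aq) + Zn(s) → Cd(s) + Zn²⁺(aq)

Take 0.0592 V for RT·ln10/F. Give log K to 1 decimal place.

log K = 12.2

The Cd²⁺/Cd couple is reduced (cathode); E°cell = −0.40 − (−0.76) = +0.36 V with n = 2.
At equilibrium E = 0, so log K = nE°cell / 0.0592 = (2)(+0.36) / 0.0592 = 12.2.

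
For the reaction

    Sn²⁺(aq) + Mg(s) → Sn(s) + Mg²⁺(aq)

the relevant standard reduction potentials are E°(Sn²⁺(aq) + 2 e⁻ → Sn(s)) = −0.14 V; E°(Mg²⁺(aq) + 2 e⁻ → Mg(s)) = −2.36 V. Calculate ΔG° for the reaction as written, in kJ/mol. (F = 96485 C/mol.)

In the reaction as written Sn²⁺(aq) is reduced, so the Sn²⁺/Sn couple is the cathode and Mg²⁺/Mg is the anode.
E°cell = −0.14 − (−2.36) = +2.22 V; balancing electrons gives n = 2.
ΔG° = −nFE°cell = −(2)(96485)(+2.22) J/mol = −428 kJ/mol.

−428 kJ/mol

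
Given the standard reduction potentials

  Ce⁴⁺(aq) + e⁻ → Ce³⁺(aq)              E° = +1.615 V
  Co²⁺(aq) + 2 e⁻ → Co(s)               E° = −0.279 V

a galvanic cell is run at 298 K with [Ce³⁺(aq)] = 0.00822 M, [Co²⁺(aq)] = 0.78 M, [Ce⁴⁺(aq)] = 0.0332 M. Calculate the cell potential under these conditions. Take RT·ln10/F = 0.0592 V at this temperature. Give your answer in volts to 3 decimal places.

The Ce⁴⁺/Ce³⁺ couple has the more positive E°, so it is the cathode; Co²⁺/Co is the anode.
E°cell = E°cat − E°an = +1.615 − (−0.279) = +1.894 V; n = 2.
Balancing gives 2 Ce⁴⁺(aq) + Co(s) → 2 Ce³⁺(aq) + Co²⁺(aq); hence Q = ([Ce³⁺(aq)]^2·[Co²⁺(aq)]) / [Ce⁴⁺(aq)]^2 = 0.0478 (log Q = −1.320).
E = E° − (0.0592/n)·log Q = +1.894 − (0.0592/2)(−1.320) = +1.933 V.

+1.933 V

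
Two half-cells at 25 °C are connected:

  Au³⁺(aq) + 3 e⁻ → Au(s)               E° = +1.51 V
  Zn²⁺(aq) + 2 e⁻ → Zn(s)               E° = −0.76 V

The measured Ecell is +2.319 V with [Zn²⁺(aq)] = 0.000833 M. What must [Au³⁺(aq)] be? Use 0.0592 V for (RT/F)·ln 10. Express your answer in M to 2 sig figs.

0.0073 M

Au³⁺/Au is the cathode (higher E°); E°cell = +1.51 − (−0.76) = +2.27 V with n = 6.
From the Nernst equation, log Q = n(E° − E)/0.0592 = 6·(+2.27 − (+2.319))/0.0592 = −4.966.
For 2 Au³⁺(aq) + 3 Zn(s) → 2 Au(s) + 3 Zn²⁺(aq), the reaction quotient is Q = [Zn²⁺(aq)]^3 / [Au³⁺(aq)]^2.
Substituting the known concentrations and solving, log [Au³⁺(aq)] = −2.136 and [Au³⁺(aq)] = 0.0073 M.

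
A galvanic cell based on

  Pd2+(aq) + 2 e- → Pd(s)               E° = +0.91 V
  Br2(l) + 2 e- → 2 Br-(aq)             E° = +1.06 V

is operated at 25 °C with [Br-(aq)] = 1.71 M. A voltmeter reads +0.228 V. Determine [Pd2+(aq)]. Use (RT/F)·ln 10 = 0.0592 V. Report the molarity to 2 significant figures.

With Br₂/Br⁻ at the cathode and Pd²⁺/Pd at the anode, E°cell = +1.06 − (+0.91) = +0.15 V (n = 2).
Since E = E° − (0.0592/n)·log Q, log Q = n(E° − E)/0.0592 = −2.635.
For Br2(l) + Pd(s) → 2 Br-(aq) + Pd2+(aq), the reaction quotient is Q = [Br-(aq)]^2·[Pd2+(aq)].
Isolating [Pd2+(aq)] in Q = 10^{−2.635} yields log [Pd2+(aq)] = −3.101, i.e. 0.00079 M.

0.00079 M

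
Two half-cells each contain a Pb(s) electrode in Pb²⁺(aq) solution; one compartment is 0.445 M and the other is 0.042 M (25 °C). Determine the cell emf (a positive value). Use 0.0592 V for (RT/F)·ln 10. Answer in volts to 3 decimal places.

0.030 V

For a concentration cell E°cell = 0, since both electrodes use the same couple.
The compartment with the higher Pb²⁺(aq) concentration (0.445 M) acts as the cathode; ions are reduced there and produced at the dilute (0.042 M) anode.
With n = 2, Ecell = −(0.0592/2)·log([dilute]/[conc]) = −(0.0592/2)·log(0.042/0.445) = +0.030 V.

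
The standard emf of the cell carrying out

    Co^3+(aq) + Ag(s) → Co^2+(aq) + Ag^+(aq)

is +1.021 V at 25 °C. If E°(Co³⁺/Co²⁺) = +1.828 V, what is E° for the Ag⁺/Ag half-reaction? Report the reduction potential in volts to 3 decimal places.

In the reaction as written the Co³⁺/Co²⁺ couple is reduced (cathode) and Ag⁺/Ag is oxidized (anode), so E°cell = E°(Co³⁺/Co²⁺) − E°(Ag⁺/Ag).
E°(Ag⁺/Ag) = E°(cathode) − E°cell = +1.828 − (+1.021) = +0.807 V.

+0.807 V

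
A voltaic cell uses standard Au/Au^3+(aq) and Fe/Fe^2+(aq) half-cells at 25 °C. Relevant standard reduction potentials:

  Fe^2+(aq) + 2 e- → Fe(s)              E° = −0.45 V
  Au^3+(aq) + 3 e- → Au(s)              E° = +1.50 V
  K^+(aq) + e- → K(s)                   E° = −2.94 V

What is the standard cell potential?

+1.95 V

Of the two couples in this cell, the one with the more positive reduction potential is reduced at the cathode: here that is Au³⁺/Au (+1.50 V); Fe²⁺/Fe (−0.45 V) is the anode.
E°cell = E°(cathode) − E°(anode) = +1.50 − (−0.45) = +1.95 V.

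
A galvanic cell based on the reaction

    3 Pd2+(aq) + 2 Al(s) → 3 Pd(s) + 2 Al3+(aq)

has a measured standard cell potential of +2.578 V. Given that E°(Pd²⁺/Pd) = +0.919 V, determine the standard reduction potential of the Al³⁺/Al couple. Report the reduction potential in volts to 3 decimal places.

In the reaction as written the Pd²⁺/Pd couple is reduced (cathode) and Al³⁺/Al is oxidized (anode), so E°cell = E°(Pd²⁺/Pd) − E°(Al³⁺/Al).
E°(Al³⁺/Al) = E°(cathode) − E°cell = +0.919 − (+2.578) = −1.659 V.

−1.659 V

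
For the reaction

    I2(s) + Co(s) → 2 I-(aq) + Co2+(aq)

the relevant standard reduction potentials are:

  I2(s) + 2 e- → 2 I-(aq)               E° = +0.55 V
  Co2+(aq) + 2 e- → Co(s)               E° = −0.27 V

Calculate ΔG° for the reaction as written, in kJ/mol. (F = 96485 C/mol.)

In the reaction as written I2(s) is reduced, so the I₂/I⁻ couple is the cathode and Co²⁺/Co is the anode.
E°cell = +0.55 − (−0.27) = +0.82 V; balancing electrons gives n = 2.
ΔG° = −nFE°cell = −(2)(96485)(+0.82) J/mol = −158 kJ/mol.

−158 kJ/mol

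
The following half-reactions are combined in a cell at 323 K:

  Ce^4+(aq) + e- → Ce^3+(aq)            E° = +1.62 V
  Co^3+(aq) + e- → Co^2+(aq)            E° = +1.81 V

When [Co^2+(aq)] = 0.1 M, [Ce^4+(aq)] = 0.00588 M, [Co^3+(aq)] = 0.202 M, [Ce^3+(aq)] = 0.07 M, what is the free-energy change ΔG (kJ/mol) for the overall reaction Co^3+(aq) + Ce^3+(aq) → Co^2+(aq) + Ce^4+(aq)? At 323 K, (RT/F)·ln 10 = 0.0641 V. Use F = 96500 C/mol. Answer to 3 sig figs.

With Co³⁺/Co²⁺ reduced at the cathode, E°cell = +1.81 − (+1.62) = +0.19 V and n = 1.
Here Q = ([Co^2+(aq)]·[Ce^4+(aq)]) / ([Co^3+(aq)]·[Ce^3+(aq)]) = 0.0416 (log Q = −1.381), giving E = +0.19 − (0.0641/1)·(−1.381) = +0.2785 V.
Then ΔG = −nFE = −1 × 96500 × +0.2785 J/mol = −26.9 kJ/mol.

−26.9 kJ/mol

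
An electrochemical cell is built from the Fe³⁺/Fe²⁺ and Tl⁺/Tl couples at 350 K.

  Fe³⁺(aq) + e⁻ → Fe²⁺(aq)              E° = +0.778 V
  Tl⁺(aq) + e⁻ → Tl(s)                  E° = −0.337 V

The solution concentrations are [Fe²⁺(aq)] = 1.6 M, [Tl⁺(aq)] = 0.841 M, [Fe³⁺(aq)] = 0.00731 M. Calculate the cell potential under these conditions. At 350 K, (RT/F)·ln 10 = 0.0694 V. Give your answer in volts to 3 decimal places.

The Fe³⁺/Fe²⁺ couple has the more positive E°, so it is the cathode; Tl⁺/Tl is the anode.
The standard potential is +0.778 − (−0.337) = +1.115 V and the balanced reaction transfers n = 1 electron.
For the overall reaction Fe³⁺(aq) + Tl(s) → Fe²⁺(aq) + Tl⁺(aq), Q = ([Fe²⁺(aq)]·[Tl⁺(aq)]) / [Fe³⁺(aq)] = 184, giving log Q = 2.265.
Applying E = E° − (RT ln10/nF)·log Q gives +1.115 − (0.0694/1)(2.265) = +0.958 V.

+0.958 V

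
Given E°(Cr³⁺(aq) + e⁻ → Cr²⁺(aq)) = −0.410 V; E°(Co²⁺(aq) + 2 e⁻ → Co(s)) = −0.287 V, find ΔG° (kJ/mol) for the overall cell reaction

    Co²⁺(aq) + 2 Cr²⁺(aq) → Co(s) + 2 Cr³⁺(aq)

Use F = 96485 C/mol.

In the reaction as written Co²⁺(aq) is reduced, so the Co²⁺/Co couple is the cathode and Cr³⁺/Cr²⁺ is the anode.
E°cell = −0.287 − (−0.410) = +0.123 V; balancing electrons gives n = 2.
ΔG° = −nFE°cell = −(2)(96485)(+0.123) J/mol = −23.7 kJ/mol.

−23.7 kJ/mol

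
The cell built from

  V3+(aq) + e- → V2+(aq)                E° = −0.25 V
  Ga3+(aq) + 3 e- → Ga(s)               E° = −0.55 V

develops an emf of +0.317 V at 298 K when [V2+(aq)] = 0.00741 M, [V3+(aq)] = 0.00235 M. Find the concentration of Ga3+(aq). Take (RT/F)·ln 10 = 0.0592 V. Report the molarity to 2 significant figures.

V³⁺/V²⁺ is the cathode (higher E°); E°cell = −0.25 − (−0.55) = +0.30 V with n = 3.
Since E = E° − (0.0592/n)·log Q, log Q = n(E° − E)/0.0592 = −0.861.
Balancing electrons gives 3 V3+(aq) + Ga(s) → 3 V2+(aq) + Ga3+(aq); thus Q = ([V2+(aq)]^3·[Ga3+(aq)]) / [V3+(aq)]^3.
Substituting the known concentrations and solving, log [Ga3+(aq)] = −2.357 and [Ga3+(aq)] = 0.0044 M.

0.0044 M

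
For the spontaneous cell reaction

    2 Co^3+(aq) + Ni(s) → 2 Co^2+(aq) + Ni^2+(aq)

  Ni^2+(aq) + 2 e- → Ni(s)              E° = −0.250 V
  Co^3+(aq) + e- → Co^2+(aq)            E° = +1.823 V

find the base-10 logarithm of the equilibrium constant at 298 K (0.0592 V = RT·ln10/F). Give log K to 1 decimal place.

log K = 70.0

The Co³⁺/Co²⁺ couple is reduced (cathode); E°cell = +1.823 − (−0.250) = +2.073 V with n = 2.
At equilibrium E = 0, so log K = nE°cell / 0.0592 = (2)(+2.073) / 0.0592 = 70.0.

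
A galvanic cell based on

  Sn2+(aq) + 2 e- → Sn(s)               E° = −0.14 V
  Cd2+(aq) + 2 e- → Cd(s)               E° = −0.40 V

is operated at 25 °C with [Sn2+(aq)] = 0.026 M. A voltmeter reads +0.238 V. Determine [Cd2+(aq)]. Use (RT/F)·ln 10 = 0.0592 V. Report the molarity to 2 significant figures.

The Sn²⁺/Sn couple has the larger reduction potential, so it is the cathode: E°cell = −0.14 − (−0.40) = +0.26 V and n = 2.
Since E = E° − (0.0592/n)·log Q, log Q = n(E° − E)/0.0592 = 0.743.
For Sn2+(aq) + Cd(s) → Sn(s) + Cd2+(aq), the reaction quotient is Q = [Cd2+(aq)] / [Sn2+(aq)].
Substituting the known concentrations and solving, log [Cd2+(aq)] = −0.842 and [Cd2+(aq)] = 0.14 M.

0.14 M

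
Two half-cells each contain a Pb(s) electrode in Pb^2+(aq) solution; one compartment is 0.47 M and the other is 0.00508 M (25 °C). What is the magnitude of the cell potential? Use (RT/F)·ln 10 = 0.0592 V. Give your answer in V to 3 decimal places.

0.058 V

For a concentration cell E°cell = 0, since both electrodes use the same couple.
The compartment with the higher Pb^2+(aq) concentration (0.47 M) acts as the cathode; ions are reduced there and produced at the dilute (0.00508 M) anode.
With n = 2, Ecell = −(0.0592/2)·log([dilute]/[conc]) = −(0.0592/2)·log(0.00508/0.47) = +0.058 V.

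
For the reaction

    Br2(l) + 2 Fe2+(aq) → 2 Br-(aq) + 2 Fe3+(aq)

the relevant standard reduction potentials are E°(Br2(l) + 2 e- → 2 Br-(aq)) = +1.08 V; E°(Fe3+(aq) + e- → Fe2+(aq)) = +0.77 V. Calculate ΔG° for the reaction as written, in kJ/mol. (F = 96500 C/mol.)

−59.8 kJ/mol

In the reaction as written Br2(l) is reduced, so the Br₂/Br⁻ couple is the cathode and Fe³⁺/Fe²⁺ is the anode.
E°cell = +1.08 − (+0.77) = +0.31 V; balancing electrons gives n = 2.
ΔG° = −nFE°cell = −(2)(96500)(+0.31) J/mol = −59.8 kJ/mol.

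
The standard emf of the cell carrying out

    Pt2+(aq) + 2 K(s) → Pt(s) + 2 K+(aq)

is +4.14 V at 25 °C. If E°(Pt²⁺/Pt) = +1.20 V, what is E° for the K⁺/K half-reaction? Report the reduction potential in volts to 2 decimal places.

In the reaction as written the Pt²⁺/Pt couple is reduced (cathode) and K⁺/K is oxidized (anode), so E°cell = E°(Pt²⁺/Pt) − E°(K⁺/K).
E°(K⁺/K) = E°(cathode) − E°cell = +1.20 − (+4.14) = −2.94 V.

−2.94 V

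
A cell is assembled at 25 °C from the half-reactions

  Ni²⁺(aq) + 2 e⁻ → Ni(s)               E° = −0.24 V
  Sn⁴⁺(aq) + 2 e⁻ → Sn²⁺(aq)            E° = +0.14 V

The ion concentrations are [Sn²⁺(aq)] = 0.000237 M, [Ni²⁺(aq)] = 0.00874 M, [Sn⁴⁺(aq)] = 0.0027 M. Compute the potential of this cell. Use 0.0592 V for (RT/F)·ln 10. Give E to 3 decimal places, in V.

The Sn⁴⁺/Sn²⁺ couple has the more positive E°, so it is the cathode; Ni²⁺/Ni is the anode.
E°cell = E°cat − E°an = +0.14 − (−0.24) = +0.38 V; n = 2.
For the overall reaction Sn⁴⁺(aq) + Ni(s) → Sn²⁺(aq) + Ni²⁺(aq), Q = ([Sn²⁺(aq)]·[Ni²⁺(aq)]) / [Sn⁴⁺(aq)] = 0.000767, giving log Q = −3.115.
Applying E = E° − (RT ln10/nF)·log Q gives +0.38 − (0.0592/2)(−3.115) = +0.472 V.

+0.472 V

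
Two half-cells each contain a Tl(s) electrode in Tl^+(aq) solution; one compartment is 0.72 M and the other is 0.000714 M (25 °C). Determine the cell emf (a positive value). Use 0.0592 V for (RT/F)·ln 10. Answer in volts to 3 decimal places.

For a concentration cell E°cell = 0, since both electrodes use the same couple.
The compartment with the higher Tl^+(aq) concentration (0.72 M) acts as the cathode; ions are reduced there and produced at the dilute (0.000714 M) anode.
With n = 1, Ecell = −(0.0592/1)·log([dilute]/[conc]) = −(0.0592/1)·log(0.000714/0.72) = +0.178 V.

0.178 V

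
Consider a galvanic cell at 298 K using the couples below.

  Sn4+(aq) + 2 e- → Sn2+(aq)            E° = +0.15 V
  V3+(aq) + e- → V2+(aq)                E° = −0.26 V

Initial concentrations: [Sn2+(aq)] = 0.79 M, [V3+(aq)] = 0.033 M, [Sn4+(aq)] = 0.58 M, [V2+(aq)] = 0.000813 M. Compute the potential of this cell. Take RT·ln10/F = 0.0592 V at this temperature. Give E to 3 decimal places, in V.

+0.311 V

Sn⁴⁺/Sn²⁺ is reduced (cathode, E° = +0.15 V) and V³⁺/V²⁺ is oxidized (anode).
The standard potential is +0.15 − (−0.26) = +0.41 V and the balanced reaction transfers n = 2 electrons.
Balancing gives Sn4+(aq) + 2 V2+(aq) → Sn2+(aq) + 2 V3+(aq); hence Q = ([Sn2+(aq)]·[V3+(aq)]^2) / ([Sn4+(aq)]·[V2+(aq)]^2) = 2.24×10^3 (log Q = 3.351).
By the Nernst equation, E = +0.41 − (0.0592/2)·(3.351) = +0.311 V.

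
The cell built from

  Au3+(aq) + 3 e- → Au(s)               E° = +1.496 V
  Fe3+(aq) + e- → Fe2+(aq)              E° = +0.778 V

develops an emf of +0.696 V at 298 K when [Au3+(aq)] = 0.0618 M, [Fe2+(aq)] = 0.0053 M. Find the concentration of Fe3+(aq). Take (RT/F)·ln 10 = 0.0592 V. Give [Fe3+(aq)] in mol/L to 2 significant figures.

With Au³⁺/Au at the cathode and Fe³⁺/Fe²⁺ at the anode, E°cell = +1.496 − (+0.778) = +0.718 V (n = 3).
Since E = E° − (0.0592/n)·log Q, log Q = n(E° − E)/0.0592 = 1.115.
For Au3+(aq) + 3 Fe2+(aq) → Au(s) + 3 Fe3+(aq), the reaction quotient is Q = [Fe3+(aq)]^3 / ([Au3+(aq)]·[Fe2+(aq)]^3).
Solving for the unknown gives log [Fe3+(aq)] = −2.307, so [Fe3+(aq)] ≈ 0.0049 M.

0.0049 M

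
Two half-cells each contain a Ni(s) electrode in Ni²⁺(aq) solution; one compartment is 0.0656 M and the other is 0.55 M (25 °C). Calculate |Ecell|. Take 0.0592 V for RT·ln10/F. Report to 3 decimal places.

For a concentration cell E°cell = 0, since both electrodes use the same couple.
The compartment with the higher Ni²⁺(aq) concentration (0.55 M) acts as the cathode; ions are reduced there and produced at the dilute (0.0656 M) anode.
With n = 2, Ecell = −(0.0592/2)·log([dilute]/[conc]) = −(0.0592/2)·log(0.0656/0.55) = +0.027 V.

0.027 V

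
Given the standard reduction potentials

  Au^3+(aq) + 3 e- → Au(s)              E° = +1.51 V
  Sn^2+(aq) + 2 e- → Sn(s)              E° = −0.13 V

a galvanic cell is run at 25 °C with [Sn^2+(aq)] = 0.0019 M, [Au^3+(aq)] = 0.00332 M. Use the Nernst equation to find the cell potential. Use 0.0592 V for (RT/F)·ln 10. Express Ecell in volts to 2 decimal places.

The Au³⁺/Au couple has the more positive E°, so it is the cathode; Sn²⁺/Sn is the anode.
The standard potential is +1.51 − (−0.13) = +1.64 V and the balanced reaction transfers n = 6 electrons.
Balancing gives 2 Au^3+(aq) + 3 Sn(s) → 2 Au(s) + 3 Sn^2+(aq); hence Q = [Sn^2+(aq)]^3 / [Au^3+(aq)]^2 = 0.000622 (log Q = −3.206).
By the Nernst equation, E = +1.64 − (0.0592/6)·(−3.206) = +1.67 V.

+1.67 V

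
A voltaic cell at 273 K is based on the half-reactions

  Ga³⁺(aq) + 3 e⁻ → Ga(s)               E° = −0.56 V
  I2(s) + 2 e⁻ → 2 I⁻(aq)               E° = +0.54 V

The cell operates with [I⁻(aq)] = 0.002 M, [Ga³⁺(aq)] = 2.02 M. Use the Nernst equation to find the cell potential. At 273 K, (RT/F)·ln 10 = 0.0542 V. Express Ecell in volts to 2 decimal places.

+1.24 V

The I₂/I⁻ couple has the more positive E°, so it is the cathode; Ga³⁺/Ga is the anode.
E°cell = E°cat − E°an = +0.54 − (−0.56) = +1.10 V; n = 6.
Balancing gives 3 I2(s) + 2 Ga(s) → 6 I⁻(aq) + 2 Ga³⁺(aq); hence Q = [I⁻(aq)]^6·[Ga³⁺(aq)]^2 = 2.61×10^−16 (log Q = −15.583).
E = E° − (0.0542/n)·log Q = +1.10 − (0.0542/6)(−15.583) = +1.24 V.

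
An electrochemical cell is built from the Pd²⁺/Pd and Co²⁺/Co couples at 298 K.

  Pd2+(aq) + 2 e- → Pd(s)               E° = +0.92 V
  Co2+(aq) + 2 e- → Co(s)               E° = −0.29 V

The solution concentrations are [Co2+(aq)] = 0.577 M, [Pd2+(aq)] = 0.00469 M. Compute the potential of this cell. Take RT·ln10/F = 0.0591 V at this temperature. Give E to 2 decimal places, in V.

+1.15 V

The Pd²⁺/Pd couple has the more positive E°, so it is the cathode; Co²⁺/Co is the anode.
E°cell = E°cat − E°an = +0.92 − (−0.29) = +1.21 V; n = 2.
The balanced reaction is Pd2+(aq) + Co(s) → Pd(s) + Co2+(aq), so Q = [Co2+(aq)] / [Pd2+(aq)] = 123 and log Q = 2.090.
E = E° − (0.0591/n)·log Q = +1.21 − (0.0591/2)(2.090) = +1.15 V.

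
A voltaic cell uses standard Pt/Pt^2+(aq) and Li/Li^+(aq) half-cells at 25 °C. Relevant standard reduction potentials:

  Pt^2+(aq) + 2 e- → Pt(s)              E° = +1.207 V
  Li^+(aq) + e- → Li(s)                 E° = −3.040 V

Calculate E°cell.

The Pt²⁺/Pt couple has the higher E°, so Pt ion is reduced (cathode) and Li is oxidized (anode).
E°cell = E°(cathode) − E°(anode) = +1.207 − (−3.040) = +4.247 V.

+4.247 V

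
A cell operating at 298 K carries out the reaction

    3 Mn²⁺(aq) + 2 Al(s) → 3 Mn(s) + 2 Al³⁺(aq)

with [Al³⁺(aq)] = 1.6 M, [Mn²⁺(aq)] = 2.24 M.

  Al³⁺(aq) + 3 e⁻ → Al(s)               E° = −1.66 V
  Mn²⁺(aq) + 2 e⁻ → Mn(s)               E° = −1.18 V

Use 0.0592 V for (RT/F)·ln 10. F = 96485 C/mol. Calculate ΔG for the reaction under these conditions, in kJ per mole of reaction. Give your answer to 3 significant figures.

−282 kJ/mol

E°cell = −1.18 − (−1.66) = +0.48 V; the balanced reaction transfers n = 6 electrons.
The reaction quotient is [Al³⁺(aq)]^2 / [Mn²⁺(aq)]^3 = 0.228; by Nernst, E = +0.48 − (0.0592/6)(−0.643) = +0.4863 V.
ΔG = −nFE = −(6)(96485)(+0.4863) J/mol = −282 kJ/mol.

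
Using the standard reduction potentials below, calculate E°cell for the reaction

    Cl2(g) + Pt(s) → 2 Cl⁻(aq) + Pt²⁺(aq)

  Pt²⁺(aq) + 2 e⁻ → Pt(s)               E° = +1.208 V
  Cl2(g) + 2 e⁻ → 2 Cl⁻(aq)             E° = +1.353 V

Cl2(g) gains electrons, so the Cl₂/Cl⁻ couple is the cathode; the Pt²⁺/Pt couple is the anode.
E°cell = E°(cathode) − E°(anode) = +1.353 − (+1.208) = +0.145 V.

+0.145 V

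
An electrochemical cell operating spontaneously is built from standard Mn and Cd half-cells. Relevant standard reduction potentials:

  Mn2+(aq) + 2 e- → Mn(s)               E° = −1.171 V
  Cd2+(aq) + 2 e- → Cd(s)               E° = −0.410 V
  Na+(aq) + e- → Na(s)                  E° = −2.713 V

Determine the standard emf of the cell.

+0.761 V

The Cd²⁺/Cd couple has the higher E°, so Cd ion is reduced (cathode) and Mn is oxidized (anode).
E°cell = E°(cathode) − E°(anode) = −0.410 − (−1.171) = +0.761 V.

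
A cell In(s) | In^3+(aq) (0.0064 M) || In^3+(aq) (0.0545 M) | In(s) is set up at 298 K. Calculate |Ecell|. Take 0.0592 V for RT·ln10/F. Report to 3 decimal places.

For a concentration cell E°cell = 0, since both electrodes use the same couple.
The compartment with the higher In^3+(aq) concentration (0.0545 M) acts as the cathode; ions are reduced there and produced at the dilute (0.0064 M) anode.
With n = 3, Ecell = −(0.0592/3)·log([dilute]/[conc]) = −(0.0592/3)·log(0.0064/0.0545) = +0.018 V.

0.018 V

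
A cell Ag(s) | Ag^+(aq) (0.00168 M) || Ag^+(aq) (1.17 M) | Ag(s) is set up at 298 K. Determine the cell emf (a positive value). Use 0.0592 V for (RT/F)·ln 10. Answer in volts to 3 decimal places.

0.168 V

For a concentration cell E°cell = 0, since both electrodes use the same couple.
The compartment with the higher Ag^+(aq) concentration (1.17 M) acts as the cathode; ions are reduced there and produced at the dilute (0.00168 M) anode.
With n = 1, Ecell = −(0.0592/1)·log([dilute]/[conc]) = −(0.0592/1)·log(0.00168/1.17) = +0.168 V.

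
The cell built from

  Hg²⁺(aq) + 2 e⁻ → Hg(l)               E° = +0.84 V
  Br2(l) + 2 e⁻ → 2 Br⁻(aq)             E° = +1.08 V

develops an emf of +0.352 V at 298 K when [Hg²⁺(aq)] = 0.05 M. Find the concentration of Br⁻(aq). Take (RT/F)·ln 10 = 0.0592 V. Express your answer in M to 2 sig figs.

Br₂/Br⁻ is the cathode (higher E°); E°cell = +1.08 − (+0.84) = +0.24 V with n = 2.
Since E = E° − (0.0592/n)·log Q, log Q = n(E° − E)/0.0592 = −3.784.
The balanced reaction is Br2(l) + Hg(l) → 2 Br⁻(aq) + Hg²⁺(aq), so Q = [Br⁻(aq)]^2·[Hg²⁺(aq)].
Isolating [Br⁻(aq)] in Q = 10^{−3.784} yields log [Br⁻(aq)] = −1.241, i.e. 0.057 M.

0.057 M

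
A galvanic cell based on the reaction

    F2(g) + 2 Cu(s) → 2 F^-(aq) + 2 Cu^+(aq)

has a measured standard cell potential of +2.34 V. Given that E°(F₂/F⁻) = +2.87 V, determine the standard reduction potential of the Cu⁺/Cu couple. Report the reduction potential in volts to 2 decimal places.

In the reaction as written the F₂/F⁻ couple is reduced (cathode) and Cu⁺/Cu is oxidized (anode), so E°cell = E°(F₂/F⁻) − E°(Cu⁺/Cu).
E°(Cu⁺/Cu) = E°(cathode) − E°cell = +2.87 − (+2.34) = +0.53 V.

+0.53 V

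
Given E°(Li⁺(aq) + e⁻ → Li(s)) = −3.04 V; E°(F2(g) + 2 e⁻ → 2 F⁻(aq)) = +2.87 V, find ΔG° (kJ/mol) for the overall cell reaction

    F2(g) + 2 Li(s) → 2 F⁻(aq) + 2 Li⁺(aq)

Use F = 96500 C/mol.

In the reaction as written F2(g) is reduced, so the F₂/F⁻ couple is the cathode and Li⁺/Li is the anode.
E°cell = +2.87 − (−3.04) = +5.91 V; balancing electrons gives n = 2.
ΔG° = −nFE°cell = −(2)(96500)(+5.91) J/mol = −1141 kJ/mol.

−1141 kJ/mol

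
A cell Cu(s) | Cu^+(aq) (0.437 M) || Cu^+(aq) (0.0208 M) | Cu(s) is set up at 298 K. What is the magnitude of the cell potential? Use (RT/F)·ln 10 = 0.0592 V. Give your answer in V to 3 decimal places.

For a concentration cell E°cell = 0, since both electrodes use the same couple.
The compartment with the higher Cu^+(aq) concentration (0.437 M) acts as the cathode; ions are reduced there and produced at the dilute (0.0208 M) anode.
With n = 1, Ecell = −(0.0592/1)·log([dilute]/[conc]) = −(0.0592/1)·log(0.0208/0.437) = +0.078 V.

0.078 V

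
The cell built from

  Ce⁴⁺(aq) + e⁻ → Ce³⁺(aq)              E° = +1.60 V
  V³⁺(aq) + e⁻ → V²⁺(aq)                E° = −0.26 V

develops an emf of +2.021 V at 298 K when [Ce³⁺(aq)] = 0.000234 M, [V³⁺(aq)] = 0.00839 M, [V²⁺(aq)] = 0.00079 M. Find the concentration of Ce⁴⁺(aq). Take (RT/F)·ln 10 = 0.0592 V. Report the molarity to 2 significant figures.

1.3 M

The Ce⁴⁺/Ce³⁺ couple has the larger reduction potential, so it is the cathode: E°cell = +1.60 − (−0.26) = +1.86 V and n = 1.
Since E = E° − (0.0592/n)·log Q, log Q = n(E° − E)/0.0592 = −2.720.
For Ce⁴⁺(aq) + V²⁺(aq) → Ce³⁺(aq) + V³⁺(aq), the reaction quotient is Q = ([Ce³⁺(aq)]·[V³⁺(aq)]) / ([Ce⁴⁺(aq)]·[V²⁺(aq)]).
Isolating [Ce⁴⁺(aq)] in Q = 10^{−2.720} yields log [Ce⁴⁺(aq)] = 0.115, i.e. 1.3 M.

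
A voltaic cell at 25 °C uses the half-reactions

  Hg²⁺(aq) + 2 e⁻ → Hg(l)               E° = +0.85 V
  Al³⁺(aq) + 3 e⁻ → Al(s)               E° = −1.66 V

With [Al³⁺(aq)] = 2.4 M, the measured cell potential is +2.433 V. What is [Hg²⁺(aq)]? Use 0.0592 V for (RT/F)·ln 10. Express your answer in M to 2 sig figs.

0.0045 M

The Hg²⁺/Hg couple has the larger reduction potential, so it is the cathode: E°cell = +0.85 − (−1.66) = +2.51 V and n = 6.
Rearranging E = E° − (0.0592/n)·log Q gives log Q = 6(+2.51 − (+2.433))/0.0592 = 7.804.
For 3 Hg²⁺(aq) + 2 Al(s) → 3 Hg(l) + 2 Al³⁺(aq), the reaction quotient is Q = [Al³⁺(aq)]^2 / [Hg²⁺(aq)]^3.
Isolating [Hg²⁺(aq)] in Q = 10^{7.804} yields log [Hg²⁺(aq)] = −2.348, i.e. 0.0045 M.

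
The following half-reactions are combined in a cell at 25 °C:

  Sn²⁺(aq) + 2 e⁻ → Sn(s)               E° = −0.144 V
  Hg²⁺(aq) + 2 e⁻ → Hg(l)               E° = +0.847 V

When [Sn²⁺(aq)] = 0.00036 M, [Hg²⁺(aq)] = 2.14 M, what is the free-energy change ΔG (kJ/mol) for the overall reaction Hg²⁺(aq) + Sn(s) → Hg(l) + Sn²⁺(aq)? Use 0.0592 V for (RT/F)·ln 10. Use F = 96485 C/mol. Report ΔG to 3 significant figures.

−213 kJ/mol

E°cell = +0.847 − (−0.144) = +0.991 V; the balanced reaction transfers n = 2 electrons.
The reaction quotient is [Sn²⁺(aq)] / [Hg²⁺(aq)] = 0.000168; by Nernst, E = +0.991 − (0.0592/2)(−3.774) = +1.1027 V.
ΔG = −nFE = −(2)(96485)(+1.1027) J/mol = −213 kJ/mol.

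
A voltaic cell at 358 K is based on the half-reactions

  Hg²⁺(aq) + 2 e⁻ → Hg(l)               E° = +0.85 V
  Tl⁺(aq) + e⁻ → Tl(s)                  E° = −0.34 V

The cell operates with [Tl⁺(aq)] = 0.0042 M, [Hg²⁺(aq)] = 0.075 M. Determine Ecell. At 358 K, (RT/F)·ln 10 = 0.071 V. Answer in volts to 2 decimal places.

Since E°(Hg²⁺/Hg) > E°(Tl⁺/Tl), Hg²⁺/Hg serves as the cathode.
E°cell = E°cat − E°an = +0.85 − (−0.34) = +1.19 V; n = 2.
The balanced reaction is Hg²⁺(aq) + 2 Tl(s) → Hg(l) + 2 Tl⁺(aq), so Q = [Tl⁺(aq)]^2 / [Hg²⁺(aq)] = 0.000235 and log Q = −3.629.
By the Nernst equation, E = +1.19 − (0.071/2)·(−3.629) = +1.32 V.

+1.32 V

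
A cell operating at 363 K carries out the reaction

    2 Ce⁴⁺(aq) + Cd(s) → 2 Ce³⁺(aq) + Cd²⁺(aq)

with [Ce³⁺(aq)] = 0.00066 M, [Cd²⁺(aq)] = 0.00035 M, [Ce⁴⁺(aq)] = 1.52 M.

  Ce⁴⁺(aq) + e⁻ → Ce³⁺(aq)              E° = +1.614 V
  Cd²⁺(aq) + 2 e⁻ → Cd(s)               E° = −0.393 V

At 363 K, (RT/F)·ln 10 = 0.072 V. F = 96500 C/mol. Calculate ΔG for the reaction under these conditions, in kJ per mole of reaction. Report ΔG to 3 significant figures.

−458 kJ/mol

With Ce⁴⁺/Ce³⁺ reduced at the cathode, E°cell = +1.614 − (−0.393) = +2.007 V and n = 2.
Here Q = ([Ce³⁺(aq)]^2·[Cd²⁺(aq)]) / [Ce⁴⁺(aq)]^2 = 6.6×10^−11 (log Q = −10.181), giving E = +2.007 − (0.072/2)·(−10.181) = +2.3735 V.
ΔG = −nFE = −(2)(96500)(+2.3735) J/mol = −458 kJ/mol.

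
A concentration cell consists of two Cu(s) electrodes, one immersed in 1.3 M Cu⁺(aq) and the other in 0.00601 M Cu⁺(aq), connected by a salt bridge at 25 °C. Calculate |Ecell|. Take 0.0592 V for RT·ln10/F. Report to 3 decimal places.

For a concentration cell E°cell = 0, since both electrodes use the same couple.
The compartment with the higher Cu⁺(aq) concentration (1.3 M) acts as the cathode; ions are reduced there and produced at the dilute (0.00601 M) anode.
With n = 1, Ecell = −(0.0592/1)·log([dilute]/[conc]) = −(0.0592/1)·log(0.00601/1.3) = +0.138 V.

0.138 V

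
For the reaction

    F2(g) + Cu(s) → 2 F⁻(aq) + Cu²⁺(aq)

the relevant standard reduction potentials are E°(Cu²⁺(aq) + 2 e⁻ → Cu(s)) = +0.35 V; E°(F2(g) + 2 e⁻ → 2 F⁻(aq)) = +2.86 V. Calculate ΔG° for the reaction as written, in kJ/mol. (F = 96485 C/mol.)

In the reaction as written F2(g) is reduced, so the F₂/F⁻ couple is the cathode and Cu²⁺/Cu is the anode.
E°cell = +2.86 − (+0.35) = +2.51 V; balancing electrons gives n = 2.
ΔG° = −nFE°cell = −(2)(96485)(+2.51) J/mol = −484 kJ/mol.

−484 kJ/mol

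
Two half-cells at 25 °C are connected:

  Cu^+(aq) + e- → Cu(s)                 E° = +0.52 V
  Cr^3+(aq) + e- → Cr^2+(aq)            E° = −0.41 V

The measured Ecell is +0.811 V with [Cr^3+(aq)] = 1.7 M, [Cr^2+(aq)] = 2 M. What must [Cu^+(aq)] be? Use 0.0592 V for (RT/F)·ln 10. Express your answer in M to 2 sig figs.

0.0083 M

Cu⁺/Cu is the cathode (higher E°); E°cell = +0.52 − (−0.41) = +0.93 V with n = 1.
Since E = E° − (0.0592/n)·log Q, log Q = n(E° − E)/0.0592 = 2.010.
Balancing electrons gives Cu^+(aq) + Cr^2+(aq) → Cu(s) + Cr^3+(aq); thus Q = [Cr^3+(aq)] / ([Cu^+(aq)]·[Cr^2+(aq)]).
Isolating [Cu^+(aq)] in Q = 10^{2.010} yields log [Cu^+(aq)] = −2.081, i.e. 0.0083 M.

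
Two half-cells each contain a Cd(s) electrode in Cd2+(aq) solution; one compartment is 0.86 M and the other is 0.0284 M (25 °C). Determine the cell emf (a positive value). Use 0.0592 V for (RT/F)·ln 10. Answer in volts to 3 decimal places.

For a concentration cell E°cell = 0, since both electrodes use the same couple.
The compartment with the higher Cd2+(aq) concentration (0.86 M) acts as the cathode; ions are reduced there and produced at the dilute (0.0284 M) anode.
With n = 2, Ecell = −(0.0592/2)·log([dilute]/[conc]) = −(0.0592/2)·log(0.0284/0.86) = +0.044 V.

0.044 V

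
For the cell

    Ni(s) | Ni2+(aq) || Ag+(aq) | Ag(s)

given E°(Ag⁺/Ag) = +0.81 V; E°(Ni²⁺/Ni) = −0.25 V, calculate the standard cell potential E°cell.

By convention the left-hand electrode in cell notation is the anode (oxidation) and the right-hand electrode is the cathode (reduction).
E°cell = E°(right) − E°(left) = +0.81 − (−0.25) = +1.06 V.

+1.06 V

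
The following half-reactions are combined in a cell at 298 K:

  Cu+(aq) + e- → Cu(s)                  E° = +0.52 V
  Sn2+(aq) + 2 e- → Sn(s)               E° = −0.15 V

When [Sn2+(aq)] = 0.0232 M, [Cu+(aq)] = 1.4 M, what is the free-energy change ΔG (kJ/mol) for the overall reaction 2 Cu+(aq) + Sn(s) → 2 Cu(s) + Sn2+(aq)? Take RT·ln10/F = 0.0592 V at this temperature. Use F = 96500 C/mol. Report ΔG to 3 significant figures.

−140 kJ/mol

The standard cell potential is +0.52 − (−0.15) = +0.67 V, with n = 2 electrons in the balanced equation.
Q = [Sn2+(aq)] / [Cu+(aq)]^2 = 0.0118, so log Q = −1.927 and E = +0.67 − (0.0592/2)(−1.927) = +0.7270 V.
Finally ΔG = −nFE = −(2)(96500 C/mol)(+0.7270 V) = −140 kJ/mol.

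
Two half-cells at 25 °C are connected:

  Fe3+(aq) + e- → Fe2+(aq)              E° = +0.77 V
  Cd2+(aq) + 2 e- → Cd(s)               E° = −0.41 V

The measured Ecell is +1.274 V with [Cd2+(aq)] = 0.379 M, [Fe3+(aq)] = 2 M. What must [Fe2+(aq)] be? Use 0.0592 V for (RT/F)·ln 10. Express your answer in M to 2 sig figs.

0.084 M

The Fe³⁺/Fe²⁺ couple has the larger reduction potential, so it is the cathode: E°cell = +0.77 − (−0.41) = +1.18 V and n = 2.
From the Nernst equation, log Q = n(E° − E)/0.0592 = 2·(+1.18 − (+1.274))/0.0592 = −3.176.
The balanced reaction is 2 Fe3+(aq) + Cd(s) → 2 Fe2+(aq) + Cd2+(aq), so Q = ([Fe2+(aq)]^2·[Cd2+(aq)]) / [Fe3+(aq)]^2.
Solving for the unknown gives log [Fe2+(aq)] = −1.076, so [Fe2+(aq)] ≈ 0.084 M.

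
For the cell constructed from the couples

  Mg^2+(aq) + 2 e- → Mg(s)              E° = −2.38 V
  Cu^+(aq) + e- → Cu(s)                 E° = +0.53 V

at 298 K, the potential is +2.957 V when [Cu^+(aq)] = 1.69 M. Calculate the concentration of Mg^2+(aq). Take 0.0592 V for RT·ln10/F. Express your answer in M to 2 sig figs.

Cu⁺/Cu is the cathode (higher E°); E°cell = +0.53 − (−2.38) = +2.91 V with n = 2.
Since E = E° − (0.0592/n)·log Q, log Q = n(E° − E)/0.0592 = −1.588.
For 2 Cu^+(aq) + Mg(s) → 2 Cu(s) + Mg^2+(aq), the reaction quotient is Q = [Mg^2+(aq)] / [Cu^+(aq)]^2.
Isolating [Mg^2+(aq)] in Q = 10^{−1.588} yields log [Mg^2+(aq)] = −1.132, i.e. 0.074 M.

0.074 M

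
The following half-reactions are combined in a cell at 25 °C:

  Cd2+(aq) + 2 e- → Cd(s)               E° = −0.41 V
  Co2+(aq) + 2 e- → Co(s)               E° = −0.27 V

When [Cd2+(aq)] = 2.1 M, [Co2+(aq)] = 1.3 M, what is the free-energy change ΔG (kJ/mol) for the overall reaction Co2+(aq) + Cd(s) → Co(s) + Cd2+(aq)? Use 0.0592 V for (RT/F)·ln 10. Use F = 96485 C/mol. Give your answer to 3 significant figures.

E°cell = −0.27 − (−0.41) = +0.14 V; the balanced reaction transfers n = 2 electrons.
Q = [Cd2+(aq)] / [Co2+(aq)] = 1.62, so log Q = 0.208 and E = +0.14 − (0.0592/2)(0.208) = +0.1338 V.
Then ΔG = −nFE = −2 × 96485 × +0.1338 J/mol = −25.8 kJ/mol.

−25.8 kJ/mol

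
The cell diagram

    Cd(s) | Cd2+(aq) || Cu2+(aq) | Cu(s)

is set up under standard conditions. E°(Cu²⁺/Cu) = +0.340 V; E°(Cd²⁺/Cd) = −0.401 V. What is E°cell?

+0.741 V

By convention the left-hand electrode in cell notation is the anode (oxidation) and the right-hand electrode is the cathode (reduction).
E°cell = E°(right) − E°(left) = +0.340 − (−0.401) = +0.741 V.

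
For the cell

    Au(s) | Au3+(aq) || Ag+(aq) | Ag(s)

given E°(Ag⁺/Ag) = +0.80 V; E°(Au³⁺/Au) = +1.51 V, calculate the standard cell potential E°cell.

By convention the left-hand electrode in cell notation is the anode (oxidation) and the right-hand electrode is the cathode (reduction).
E°cell = E°(right) − E°(left) = +0.80 − (+1.51) = −0.71 V.
The negative sign shows that, as written, the cell would require an external voltage to drive the reaction.

−0.71 V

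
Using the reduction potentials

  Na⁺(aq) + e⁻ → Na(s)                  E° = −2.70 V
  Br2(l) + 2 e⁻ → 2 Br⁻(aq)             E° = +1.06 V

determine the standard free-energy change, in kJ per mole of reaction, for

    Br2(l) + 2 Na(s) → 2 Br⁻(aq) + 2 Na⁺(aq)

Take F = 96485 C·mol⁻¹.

−726 kJ/mol

In the reaction as written Br2(l) is reduced, so the Br₂/Br⁻ couple is the cathode and Na⁺/Na is the anode.
E°cell = +1.06 − (−2.70) = +3.76 V; balancing electrons gives n = 2.
ΔG° = −nFE°cell = −(2)(96485)(+3.76) J/mol = −726 kJ/mol.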